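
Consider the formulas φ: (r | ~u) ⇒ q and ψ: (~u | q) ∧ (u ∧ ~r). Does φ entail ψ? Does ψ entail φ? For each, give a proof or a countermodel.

(→) This fails. Under q = T, u = F, r = F, the left side is true but the right side is false.

(←) Assume the antecedent. If q is true, (r | ~u) ⇒ q reduces to true regardless of the other variables. If q is false, the antecedent cannot hold. Either way (r | ~u) ⇒ q holds.

Only the converse holds.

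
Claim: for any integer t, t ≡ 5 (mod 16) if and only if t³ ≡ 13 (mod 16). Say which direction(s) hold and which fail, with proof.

Forward direction. Suppose t ≡ 5 (mod 16). Write t = 16j + 5. Then (16j + 5)³ = 4096j³ + 3840j² + 1200j + 125 = 16(256j³ + 240j² + 75j + 7) + 13, so t³ ≡ 13 (mod 16).

Converse. Suppose t³ ≡ 13 (mod 16). The only residue r in {0, …, 15} with r³ ≡ 13 (mod 16) is r = 5, so t ≡ 5 (mod 16).

Both directions hold; the statement is true.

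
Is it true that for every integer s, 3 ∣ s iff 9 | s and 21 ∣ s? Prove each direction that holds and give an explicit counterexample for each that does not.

Forward direction. This fails: take s = 3. Certainly 3 ∣ 3, but 9 ∤ 3.

Converse. Suppose 9 ∣ s and 21 ∣ s. Any common multiple of 9 and 21 is a multiple of their lcm; here lcm(9, 21) = 9·21/gcd(9, 21) = 189/3 = 63, so 63 ∣ s. Since 3 ∣ 63, it follows that 3 ∣ s.

(⇒) fails; (⇐) holds.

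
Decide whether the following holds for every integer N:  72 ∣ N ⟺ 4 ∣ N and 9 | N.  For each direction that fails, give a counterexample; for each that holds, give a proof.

[⇒] If 72 ∣ N, write N = 72q. Since 72 = 18·4, N = 4·(18q), so 4 ∣ N; and since 72 = 8·9, N = 9·(8q), so 9 ∣ N.

[⇐] This fails: take N = 36. Both 4 ∣ 36 and 9 ∣ 36, yet 36 is not a multiple of 72 (since 36 = 0·72 + 36), so 72 ∤ 36.

(⇒) holds; (⇐) fails.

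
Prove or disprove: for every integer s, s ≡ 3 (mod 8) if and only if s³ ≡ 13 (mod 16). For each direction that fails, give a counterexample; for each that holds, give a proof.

(⇒) This fails: take s = 3. Then 3 ≡ 3 (mod 8), but 3³ = 27 ≡ 11 (mod 16), not 13.

(⇐) This fails: take s = 5. Then 5³ = 125 ≡ 13 (mod 16), yet 5 ≡ 5 (mod 8), not 3.

Neither direction holds.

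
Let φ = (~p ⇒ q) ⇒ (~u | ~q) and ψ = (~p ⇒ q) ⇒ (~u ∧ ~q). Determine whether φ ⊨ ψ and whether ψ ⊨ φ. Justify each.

(→) This fails. Under u = F, q = T, p = F, the left side is true but the right side is false.

(←) Assume the antecedent. If u is true, the antecedent forces (u = T, q = F, p = F), and (~p ⇒ q) ⇒ (~u | ~q) holds there. If u is false, (~p ⇒ q) ⇒ (~u | ~q) reduces to true regardless of the other variables. Either way (~p ⇒ q) ⇒ (~u | ~q) holds.

Only the reverse direction holds.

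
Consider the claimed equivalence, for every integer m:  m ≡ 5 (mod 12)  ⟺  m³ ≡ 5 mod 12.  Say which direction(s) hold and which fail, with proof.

Both directions hold; the statement is true.

(⇐) For the converse, argue contrapositively. If m ≢ 5 (mod 12), then m is congruent to one of 0, 1, 2, 3, 4, 6, 7, 8, 9, 10, 11 modulo 12, and these give m³ ≡ 0, 1, 8, 3, 4, 0, 7, 8, 9, 4, 11 respectively — never 5.

(⇒) Suppose m ≡ 5 (mod 12). Write m = 12j + 5. Then (12j + 5)³ = 1728j³ + 2160j² + 900j + 125 = 12(144j³ + 180j² + 75j + 10) + 5, so m³ ≡ 5 (mod 12).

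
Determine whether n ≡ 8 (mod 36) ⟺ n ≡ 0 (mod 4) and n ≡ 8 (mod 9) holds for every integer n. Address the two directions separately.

Both directions hold.

[⇒] Suppose n ≡ 8 (mod 36); write n = 36j + 8. Since 4 ∣ 36, reducing mod 4 gives n ≡ 8 ≡ 0 (mod 4); since 9 ∣ 36, reducing mod 9 gives n ≡ 8 (mod 9).

[⇐] Conversely, if n ≡ 0 (mod 4) and n ≡ 8 (mod 9), then by the Chinese remainder theorem n ≡ 8 (mod 36). This is exactly n ≡ 8 (mod 36).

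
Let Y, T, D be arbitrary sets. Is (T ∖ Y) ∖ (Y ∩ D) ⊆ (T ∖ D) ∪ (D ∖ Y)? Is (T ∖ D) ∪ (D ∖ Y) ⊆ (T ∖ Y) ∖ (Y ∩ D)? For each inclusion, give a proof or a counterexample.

Forward inclusion. Let x ∈ (T ∖ Y) ∖ (Y ∩ D). Then either x ∈ T and x ∉ Y, D; or x ∈ T ∩ D and x ∉ Y. In each case x ∈ (T ∖ D) ∪ (D ∖ Y), so (T ∖ Y) ∖ (Y ∩ D) ⊆ (T ∖ D) ∪ (D ∖ Y).

Reverse inclusion. This inclusion fails. Take Y = {1}, T = {1}, D = ∅; then 1 ∈ (T ∖ D) ∪ (D ∖ Y) but 1 ∉ (T ∖ Y) ∖ (Y ∩ D).

(⊆) holds; (⊇) fails.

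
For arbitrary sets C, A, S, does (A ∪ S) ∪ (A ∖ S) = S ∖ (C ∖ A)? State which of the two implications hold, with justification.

(⊆) This inclusion fails. Take C = ∅, A = {1}, S = ∅; then 1 ∈ (A ∪ S) ∪ (A ∖ S) but 1 ∉ S ∖ (C ∖ A).

(⊇) Let x ∈ S ∖ (C ∖ A). Then either x ∈ S and x ∉ C, A; or x ∈ A ∩ S and x ∉ C; or x ∈ C ∩ A ∩ S. In each case x ∈ (A ∪ S) ∪ (A ∖ S), so S ∖ (C ∖ A) ⊆ (A ∪ S) ∪ (A ∖ S).

The sets are not equal: only the reverse inclusion holds.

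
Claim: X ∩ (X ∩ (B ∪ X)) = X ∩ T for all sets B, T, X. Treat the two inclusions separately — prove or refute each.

Only the reverse inclusion holds.

(⟹) This inclusion fails. Take B = ∅, T = ∅, X = {1}; then 1 ∈ X ∩ (X ∩ (B ∪ X)) but 1 ∉ X ∩ T.

(⟸) Let x ∈ X ∩ T. Then either x ∈ T ∩ X and x ∉ B; or x ∈ B ∩ T ∩ X. In each case x ∈ X ∩ (X ∩ (B ∪ X)), so X ∩ T ⊆ X ∩ (X ∩ (B ∪ X)).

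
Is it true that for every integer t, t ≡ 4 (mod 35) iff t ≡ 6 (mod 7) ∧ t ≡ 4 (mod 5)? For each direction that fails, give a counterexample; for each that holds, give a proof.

(⟹) This fails: t = 4 gives 4 ≡ 4 (mod 35) but 4 ≡ 4 (mod 7), so the conjunction on the right does not hold.

(⟸) This fails: t = 34 satisfies both congruences on the right (34 ≡ 6 mod 7 and 34 ≡ 4 mod 5) yet 34 ≡ 34 (mod 35), not 4.

(⇒) fails and (⇐) fails.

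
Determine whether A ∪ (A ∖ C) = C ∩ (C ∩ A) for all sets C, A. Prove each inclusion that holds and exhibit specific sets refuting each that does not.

Forward inclusion. This inclusion fails. Take C = ∅, A = {1}; then 1 ∈ A ∪ (A ∖ C) but 1 ∉ C ∩ (C ∩ A).

Reverse inclusion. Let x ∈ C ∩ (C ∩ A). Then x ∈ C ∩ A, from which x ∈ A ∪ (A ∖ C).

Only the reverse inclusion holds.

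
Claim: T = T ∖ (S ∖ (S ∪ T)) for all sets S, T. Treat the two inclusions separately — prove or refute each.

(⟸) Let x ∈ T ∖ (S ∖ (S ∪ T)). Then either x ∈ T and x ∉ S; or x ∈ S ∩ T. In each case x ∈ T, so T ∖ (S ∖ (S ∪ T)) ⊆ T.

(⟹) Let x ∈ T. Then either x ∈ T and x ∉ S; or x ∈ S ∩ T. In each case x ∈ T ∖ (S ∖ (S ∪ T)), so T ⊆ T ∖ (S ∖ (S ∪ T)).

Both inclusions hold; the sets are equal.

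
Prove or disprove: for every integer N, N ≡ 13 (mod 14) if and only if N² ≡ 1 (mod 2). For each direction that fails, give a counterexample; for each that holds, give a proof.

(⇒) holds; (⇐) fails.

(→) Suppose N ≡ 13 (mod 14). Then N² ≡ 13² = 169 (mod 14), and since 2 ∣ 14, also N² ≡ 1 (mod 2).

(←) This fails: take N = 1. Then 1² = 1 ≡ 1 (mod 2), yet 1 ≡ 1 (mod 14), not 13.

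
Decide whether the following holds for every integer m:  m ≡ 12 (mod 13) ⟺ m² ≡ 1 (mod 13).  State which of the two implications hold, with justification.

Forward direction. Suppose m ≡ 12 (mod 13). Write m = 13j + 12. Then (13j + 12)² = 169j² + 312j + 144 = 13(13j² + 24j + 11) + 1, so m² ≡ 1 (mod 13).

Converse. This fails: take m = 1. Then 1² = 1 ≡ 1 (mod 13), yet 1 ≡ 1 (mod 13), not 12.

Not equivalent: only (⇒) holds.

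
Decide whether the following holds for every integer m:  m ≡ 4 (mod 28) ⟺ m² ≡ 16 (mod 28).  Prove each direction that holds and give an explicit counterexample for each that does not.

Forward direction. Suppose m ≡ 4 (mod 28). Write m = 28j + 4. Then (28j + 4)² = 784j² + 224j + 16 = 28(28j² + 8j) + 16, so m² ≡ 16 (mod 28).

Converse. This fails: take m = 10. Then 10² = 100 ≡ 16 (mod 28), yet 10 ≡ 10 (mod 28), not 4.

(⇒) holds; (⇐) fails.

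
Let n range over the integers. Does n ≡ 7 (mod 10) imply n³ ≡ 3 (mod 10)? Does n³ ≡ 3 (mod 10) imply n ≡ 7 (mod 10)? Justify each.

(⟹) Suppose n ≡ 7 (mod 10). Write n = 10j + 7. Then (10j + 7)³ = 1000j³ + 2100j² + 1470j + 343 = 10(100j³ + 210j² + 147j + 34) + 3, so n³ ≡ 3 (mod 10).

(⟸) For the converse, argue contrapositively. If n ≢ 7 (mod 10), then n is congruent to one of 0, 1, 2, 3, 4, 5, 6, 8, 9 modulo 10, and these give n³ ≡ 0, 1, 8, 7, 4, 5, 6, 2, 9 respectively — never 3.

Both directions hold.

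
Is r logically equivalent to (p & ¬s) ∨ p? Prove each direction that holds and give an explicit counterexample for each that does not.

Neither implication holds.

(⟹) This fails. Under s = F, p = F, r = T, the left side is true but the right side is false.

(⟸) This fails. Under s = F, p = T, r = F, the left side is false but the right side is true.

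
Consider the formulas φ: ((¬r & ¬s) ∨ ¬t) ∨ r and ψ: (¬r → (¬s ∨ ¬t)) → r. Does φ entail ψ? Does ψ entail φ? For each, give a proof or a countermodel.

(⇒) fails and (⇐) fails.

[⇒] This fails. Under s = F, t = F, r = F, the left side is true but the right side is false.

[⇐] This fails. Under s = T, t = T, r = F, the left side is false but the right side is true.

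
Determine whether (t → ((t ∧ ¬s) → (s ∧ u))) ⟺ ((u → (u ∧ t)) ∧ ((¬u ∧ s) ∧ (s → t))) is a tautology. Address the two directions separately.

Not equivalent: only (⇐) holds.

(⟹) This fails. Under u = F, s = F, t = F, the left side is true but the right side is false.

(⟸) Assume the antecedent. If u is true, the antecedent cannot hold. If u is false, the antecedent forces (u = F, s = T, t = T), and t → ((t ∧ ¬s) → (s ∧ u)) holds there. Either way t → ((t ∧ ¬s) → (s ∧ u)) holds.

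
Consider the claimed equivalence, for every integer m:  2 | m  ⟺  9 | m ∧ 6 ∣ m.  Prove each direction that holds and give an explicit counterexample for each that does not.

(⇒) fails; (⇐) holds.

(⟸) Suppose 9 ∣ m and 6 ∣ m. Any common multiple of 9 and 6 is a multiple of their lcm; here lcm(9, 6) = 9·6/gcd(9, 6) = 54/3 = 18, so 18 ∣ m. Since 2 ∣ 18, it follows that 2 ∣ m.

(⟹) This fails: take m = 2. Certainly 2 ∣ 2, but 9 ∤ 2.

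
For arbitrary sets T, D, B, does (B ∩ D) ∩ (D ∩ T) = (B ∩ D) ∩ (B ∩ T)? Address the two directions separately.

The two sets are equal.

(⟸) Let x ∈ (B ∩ D) ∩ (B ∩ T). Then x ∈ T ∩ D ∩ B, from which x ∈ (B ∩ D) ∩ (D ∩ T).

(⟹) Let x ∈ (B ∩ D) ∩ (D ∩ T). Then x ∈ T ∩ D ∩ B, from which x ∈ (B ∩ D) ∩ (B ∩ T).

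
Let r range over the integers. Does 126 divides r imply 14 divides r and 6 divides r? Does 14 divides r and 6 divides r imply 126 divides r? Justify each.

Forward direction. If 126 ∣ r, write r = 126q. Since 126 = 9·14, r = 14·(9q), so 14 ∣ r; and since 126 = 21·6, r = 6·(21q), so 6 ∣ r.

Converse. This fails: take r = 42. Both 14 ∣ 42 and 6 ∣ 42, yet 42 is not a multiple of 126 (since 42 = 0·126 + 42), so 126 ∤ 42.

(⇒) holds; (⇐) fails.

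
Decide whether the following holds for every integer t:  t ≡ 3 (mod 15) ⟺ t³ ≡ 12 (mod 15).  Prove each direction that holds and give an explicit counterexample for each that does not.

(→) Suppose t ≡ 3 (mod 15). Write t = 15j + 3. Then (15j + 3)³ = 3375j³ + 2025j² + 405j + 27 = 15(225j³ + 135j² + 27j + 1) + 12, so t³ ≡ 12 (mod 15).

(←) Conversely, suppose t³ ≡ 12 (mod 15). The only residue r in {0, …, 14} with r³ ≡ 12 (mod 15) is r = 3, so t ≡ 3 (mod 15).

Both directions hold; the statement is true.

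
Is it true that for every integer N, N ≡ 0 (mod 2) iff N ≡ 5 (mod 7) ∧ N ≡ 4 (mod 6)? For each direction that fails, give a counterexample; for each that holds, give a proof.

[⇒] This fails: N = 0 gives 0 ≡ 0 (mod 2) but 0 ≡ 0 (mod 7), so the conjunction on the right does not hold.

[⇐] Conversely, if N ≡ 5 (mod 7) and N ≡ 4 (mod 6), then by the Chinese remainder theorem N ≡ 40 (mod 42). Since 40 ≡ 0 (mod 2) and 2 ∣ 42, we get N ≡ 0 (mod 2).

Only the converse holds.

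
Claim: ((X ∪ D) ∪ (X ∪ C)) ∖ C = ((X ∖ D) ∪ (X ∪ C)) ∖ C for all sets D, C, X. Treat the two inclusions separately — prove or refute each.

Reverse inclusion. Let x ∈ ((X ∖ D) ∪ (X ∪ C)) ∖ C. Then either x ∈ X and x ∉ D, C; or x ∈ D ∩ X and x ∉ C. In each case x ∈ ((X ∪ D) ∪ (X ∪ C)) ∖ C, so ((X ∖ D) ∪ (X ∪ C)) ∖ C ⊆ ((X ∪ D) ∪ (X ∪ C)) ∖ C.

Forward inclusion. This inclusion fails. Take D = {1}, C = ∅, X = ∅; then 1 ∈ ((X ∪ D) ∪ (X ∪ C)) ∖ C but 1 ∉ ((X ∖ D) ∪ (X ∪ C)) ∖ C.

The sets are not equal: only the reverse inclusion holds.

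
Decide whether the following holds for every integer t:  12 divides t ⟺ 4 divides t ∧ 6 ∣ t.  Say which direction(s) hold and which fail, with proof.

Both implications hold.

[⇒] If 12 ∣ t, write t = 12q. Since 12 = 3·4, t = 4·(3q), so 4 ∣ t; and since 12 = 2·6, t = 6·(2q), so 6 ∣ t.

[⇐] Suppose 4 ∣ t and 6 ∣ t. Any common multiple of 4 and 6 is a multiple of their lcm; here lcm(4, 6) = 4·6/gcd(4, 6) = 24/2 = 12, so 12 ∣ t.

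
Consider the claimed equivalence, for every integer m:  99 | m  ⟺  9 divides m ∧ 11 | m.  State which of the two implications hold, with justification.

(⟹) If 99 ∣ m, write m = 99q. Since 99 = 11·9, m = 9·(11q), so 9 ∣ m; and since 99 = 9·11, m = 11·(9q), so 11 ∣ m.

(⟸) Suppose 9 ∣ m and 11 ∣ m. Any common multiple of 9 and 11 is a multiple of their lcm; here gcd(9, 11) = 1, so lcm(9, 11) = 9·11 = 99, so 99 ∣ m.

Both implications hold.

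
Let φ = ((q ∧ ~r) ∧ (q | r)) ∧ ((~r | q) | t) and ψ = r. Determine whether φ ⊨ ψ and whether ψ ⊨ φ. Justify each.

[⇒] This fails. Under r = F, q = T, t = F, the left side is true but the right side is false.

[⇐] This fails. Under r = T, q = F, t = F, the left side is false but the right side is true.

(⇒) fails and (⇐) fails.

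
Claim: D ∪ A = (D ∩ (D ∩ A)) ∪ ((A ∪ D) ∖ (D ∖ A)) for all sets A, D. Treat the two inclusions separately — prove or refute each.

(⟹) This inclusion fails. Take A = ∅, D = {1}; then 1 ∈ D ∪ A but 1 ∉ (D ∩ (D ∩ A)) ∪ ((A ∪ D) ∖ (D ∖ A)).

(⟸) Let x ∈ (D ∩ (D ∩ A)) ∪ ((A ∪ D) ∖ (D ∖ A)). Then either x ∈ A and x ∉ D; or x ∈ A ∩ D. In each case x ∈ D ∪ A, so (D ∩ (D ∩ A)) ∪ ((A ∪ D) ∖ (D ∖ A)) ⊆ D ∪ A.

The sets are not equal: only the reverse inclusion holds.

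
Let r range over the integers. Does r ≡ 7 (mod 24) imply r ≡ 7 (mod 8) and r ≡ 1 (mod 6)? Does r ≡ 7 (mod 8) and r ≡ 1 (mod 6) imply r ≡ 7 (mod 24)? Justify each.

(⇒) Suppose r ≡ 7 (mod 24); write r = 24j + 7. Since 8 ∣ 24, reducing mod 8 gives r ≡ 7 (mod 8); since 6 ∣ 24, reducing mod 6 gives r ≡ 7 ≡ 1 (mod 6).

(⇐) Conversely, if r ≡ 7 (mod 8) and r ≡ 1 (mod 6), then by the Chinese remainder theorem r ≡ 7 (mod 24). This is exactly r ≡ 7 (mod 24).

Both implications hold.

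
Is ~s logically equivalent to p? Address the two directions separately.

Neither implication holds.

[⇒] This fails. Under p = F, s = F, the left side is true but the right side is false.

[⇐] This fails. Under p = T, s = T, the left side is false but the right side is true.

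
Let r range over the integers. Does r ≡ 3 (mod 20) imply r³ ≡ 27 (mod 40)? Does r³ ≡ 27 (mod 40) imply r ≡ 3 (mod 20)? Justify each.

(→) This fails: take r = 23. Then 23 ≡ 3 (mod 20), but 23³ = 12167 ≡ 7 (mod 40), not 27.

(←) Conversely, the residues r modulo 40 with r³ ≡ 27 (mod 40) are exactly {3}, and each is ≡ 3 (mod 20).

The forward direction fails; the converse holds.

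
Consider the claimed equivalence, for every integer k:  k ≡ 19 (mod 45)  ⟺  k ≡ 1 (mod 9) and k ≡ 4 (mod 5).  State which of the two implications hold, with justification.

The biconditional holds.

(→) Suppose k ≡ 19 (mod 45); write k = 45j + 19. Since 9 ∣ 45, reducing mod 9 gives k ≡ 19 ≡ 1 (mod 9); since 5 ∣ 45, reducing mod 5 gives k ≡ 19 ≡ 4 (mod 5).

(←) Conversely, if k ≡ 1 (mod 9) and k ≡ 4 (mod 5), then by the Chinese remainder theorem k ≡ 19 (mod 45). This is exactly k ≡ 19 (mod 45).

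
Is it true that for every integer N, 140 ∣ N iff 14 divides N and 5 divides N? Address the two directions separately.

(⇒) holds; (⇐) fails.

(→) If 140 ∣ N, write N = 140q. Since 140 = 10·14, N = 14·(10q), so 14 ∣ N; and since 140 = 28·5, N = 5·(28q), so 5 ∣ N.

(←) This fails: take N = 70. Both 14 ∣ 70 and 5 ∣ 70, yet 70 is not a multiple of 140 (since 70 = 0·140 + 70), so 140 ∤ 70.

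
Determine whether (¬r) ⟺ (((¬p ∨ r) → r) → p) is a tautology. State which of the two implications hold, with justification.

Only the forward implication holds.

(→) Assume the antecedent. If r is true, the antecedent cannot hold. If r is false, ((¬p ∨ r) → r) → p reduces to true regardless of the other variables. Either way ((¬p ∨ r) → r) → p holds.

(←) This fails. Under r = T, p = T, the left side is false but the right side is true.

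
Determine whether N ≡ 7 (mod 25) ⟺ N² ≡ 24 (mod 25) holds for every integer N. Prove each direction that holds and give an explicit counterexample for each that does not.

Converse. This fails: take N = 18. Then 18² = 324 ≡ 24 (mod 25), yet 18 ≡ 18 (mod 25), not 7.

Forward direction. Suppose N ≡ 7 (mod 25). Write N = 25j + 7. Then (25j + 7)² = 625j² + 350j + 49 = 25(25j² + 14j + 1) + 24, so N² ≡ 24 (mod 25).

The forward direction holds; the converse fails.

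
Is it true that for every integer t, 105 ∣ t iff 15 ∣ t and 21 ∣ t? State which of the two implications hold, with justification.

Both implications hold.

(⇒) If 105 ∣ t, write t = 105q. Since 105 = 7·15, t = 15·(7q), so 15 ∣ t; and since 105 = 5·21, t = 21·(5q), so 21 ∣ t.

(⇐) Suppose 15 ∣ t and 21 ∣ t. Any common multiple of 15 and 21 is a multiple of their lcm; here lcm(15, 21) = 15·21/gcd(15, 21) = 315/3 = 105, so 105 ∣ t.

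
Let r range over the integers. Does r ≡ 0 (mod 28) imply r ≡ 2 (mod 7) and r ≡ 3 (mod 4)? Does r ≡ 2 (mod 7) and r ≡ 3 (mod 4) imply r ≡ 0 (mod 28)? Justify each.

(⇒) This fails: r = 0 gives 0 ≡ 0 (mod 28) but 0 ≡ 0 (mod 7), so the conjunction on the right does not hold.

(⇐) This fails: r = 23 satisfies both congruences on the right (23 ≡ 2 mod 7 and 23 ≡ 3 mod 4) yet 23 ≡ 23 (mod 28), not 0.

Neither direction holds.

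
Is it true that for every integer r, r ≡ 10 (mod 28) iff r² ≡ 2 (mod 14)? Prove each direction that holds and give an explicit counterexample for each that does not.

The forward direction holds; the converse fails.

(⟹) Suppose r ≡ 10 (mod 28). Then r² ≡ 10² = 100 (mod 28), and since 14 ∣ 28, also r² ≡ 2 (mod 14).

(⟸) This fails: take r = 4. Then 4² = 16 ≡ 2 (mod 14), yet 4 ≡ 4 (mod 28), not 10.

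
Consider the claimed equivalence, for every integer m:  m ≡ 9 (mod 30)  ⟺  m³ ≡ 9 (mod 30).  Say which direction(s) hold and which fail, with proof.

Both implications hold.

(⟹) Suppose m ≡ 9 (mod 30). Write m = 30j + 9. Then (30j + 9)³ = 27000j³ + 24300j² + 7290j + 729 = 30(900j³ + 810j² + 243j + 24) + 9, so m³ ≡ 9 (mod 30).

(⟸) Conversely, suppose m³ ≡ 9 (mod 30). The only residue r in {0, …, 29} with r³ ≡ 9 (mod 30) is r = 9, so m ≡ 9 (mod 30).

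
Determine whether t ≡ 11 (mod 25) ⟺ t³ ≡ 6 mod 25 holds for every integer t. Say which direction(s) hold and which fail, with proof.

(⇒) Suppose t ≡ 11 (mod 25). Write t = 25j + 11. Then (25j + 11)³ = 15625j³ + 20625j² + 9075j + 1331 = 25(625j³ + 825j² + 363j + 53) + 6, so t³ ≡ 6 (mod 25).

(⇐) Conversely, suppose t³ ≡ 6 (mod 25). The only residue r in {0, …, 24} with r³ ≡ 6 (mod 25) is r = 11, so t ≡ 11 (mod 25).

Equivalent; both directions hold.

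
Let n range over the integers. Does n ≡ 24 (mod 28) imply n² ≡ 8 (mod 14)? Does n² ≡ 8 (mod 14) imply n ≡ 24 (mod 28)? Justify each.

Both directions fail.

[⇒] This fails: take n = 24. Then 24 ≡ 24 (mod 28), but 24² = 576 ≡ 2 (mod 14), not 8.

[⇐] This fails: take n = 6. Then 6² = 36 ≡ 8 (mod 14), yet 6 ≡ 6 (mod 28), not 24.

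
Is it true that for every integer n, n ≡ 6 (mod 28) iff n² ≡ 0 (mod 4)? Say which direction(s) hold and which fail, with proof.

(⟹) Suppose n ≡ 6 (mod 28). Then n² ≡ 6² = 36 (mod 28), and since 4 ∣ 28, also n² ≡ 0 (mod 4).

(⟸) This fails: take n = 0. Then 0² = 0 ≡ 0 (mod 4), yet 0 ≡ 0 (mod 28), not 6.

Only the forward implication holds.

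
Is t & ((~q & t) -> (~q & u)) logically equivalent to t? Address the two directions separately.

Only the forward implication holds.

(⇒) Assume the antecedent. If q is true, the antecedent forces (q = T, u = F, t = T) or (q = T, u = T, t = T), and t holds there. If q is false, the antecedent forces (q = F, u = T, t = T), and t holds there. Either way t holds.

(⇐) This fails. Under q = F, u = F, t = T, the left side is false but the right side is true.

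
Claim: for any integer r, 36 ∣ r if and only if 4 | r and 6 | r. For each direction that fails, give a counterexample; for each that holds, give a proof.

Only the forward direction holds.

(→) If 36 ∣ r, write r = 36q. Since 36 = 9·4, r = 4·(9q), so 4 ∣ r; and since 36 = 6·6, r = 6·(6q), so 6 ∣ r.

(←) This fails: take r = 12. Both 4 ∣ 12 and 6 ∣ 12, yet 12 is not a multiple of 36 (since 12 = 0·36 + 12), so 36 ∤ 12.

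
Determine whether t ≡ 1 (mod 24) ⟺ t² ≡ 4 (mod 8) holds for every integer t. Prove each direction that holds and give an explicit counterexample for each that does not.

[⇒] This fails: take t = 1. Then 1 ≡ 1 (mod 24), but 1² = 1 ≡ 1 (mod 8), not 4.

[⇐] This fails: take t = 2. Then 2² = 4 ≡ 4 (mod 8), yet 2 ≡ 2 (mod 24), not 1.

Neither implication holds.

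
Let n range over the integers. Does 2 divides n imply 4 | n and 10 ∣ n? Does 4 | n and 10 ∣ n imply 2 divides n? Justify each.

Only the reverse direction holds.

(→) This fails: take n = 2. Certainly 2 ∣ 2, but 4 ∤ 2.

(←) Suppose 4 ∣ n and 10 ∣ n. Any common multiple of 4 and 10 is a multiple of their lcm; here lcm(4, 10) = 4·10/gcd(4, 10) = 40/2 = 20, so 20 ∣ n. Since 2 ∣ 20, it follows that 2 ∣ n.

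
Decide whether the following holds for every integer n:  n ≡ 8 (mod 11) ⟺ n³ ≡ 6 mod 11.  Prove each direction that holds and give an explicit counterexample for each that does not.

Forward direction. Suppose n ≡ 8 (mod 11). Write n = 11j + 8. Then (11j + 8)³ = 1331j³ + 2904j² + 2112j + 512 = 11(121j³ + 264j² + 192j + 46) + 6, so n³ ≡ 6 (mod 11).

Converse. For the converse, argue contrapositively. If n ≢ 8 (mod 11), then n is congruent to one of 0, 1, 2, 3, 4, 5, 6, 7, 9, 10 modulo 11, and these give n³ ≡ 0, 1, 8, 5, 9, 4, 7, 2, 3, 10 respectively — never 6.

Equivalent; both directions hold.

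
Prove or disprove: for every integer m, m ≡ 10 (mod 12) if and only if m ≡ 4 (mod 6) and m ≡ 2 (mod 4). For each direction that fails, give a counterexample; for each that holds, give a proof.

The biconditional holds.

Forward direction. Suppose m ≡ 10 (mod 12); write m = 12j + 10. Since 6 ∣ 12, reducing mod 6 gives m ≡ 10 ≡ 4 (mod 6); since 4 ∣ 12, reducing mod 4 gives m ≡ 10 ≡ 2 (mod 4).

Converse. If m ≡ 4 (mod 6) and m ≡ 2 (mod 4), then by the Chinese remainder theorem m ≡ 10 (mod 12). This is exactly m ≡ 10 (mod 12).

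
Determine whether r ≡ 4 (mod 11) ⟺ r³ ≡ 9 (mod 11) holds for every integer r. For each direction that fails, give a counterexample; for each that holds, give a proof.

[⇒] Suppose r ≡ 4 (mod 11). Write r = 11j + 4. Then (11j + 4)³ = 1331j³ + 1452j² + 528j + 64 = 11(121j³ + 132j² + 48j + 5) + 9, so r³ ≡ 9 (mod 11).

[⇐] For the converse, argue contrapositively. If r ≢ 4 (mod 11), then r is congruent to one of 0, 1, 2, 3, 5, 6, 7, 8, 9, 10 modulo 11, and these give r³ ≡ 0, 1, 8, 5, 4, 7, 2, 6, 3, 10 respectively — never 9.

Both directions hold; the statement is true.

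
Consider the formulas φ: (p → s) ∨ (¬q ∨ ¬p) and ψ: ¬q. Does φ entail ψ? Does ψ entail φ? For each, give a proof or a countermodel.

The forward direction fails; the converse holds.

(⟹) This fails. Under q = T, s = F, p = F, the left side is true but the right side is false.

(⟸) Assume the antecedent. If q is true, the antecedent cannot hold. If q is false, (p → s) ∨ (¬q ∨ ¬p) reduces to true regardless of the other variables. Either way (p → s) ∨ (¬q ∨ ¬p) holds.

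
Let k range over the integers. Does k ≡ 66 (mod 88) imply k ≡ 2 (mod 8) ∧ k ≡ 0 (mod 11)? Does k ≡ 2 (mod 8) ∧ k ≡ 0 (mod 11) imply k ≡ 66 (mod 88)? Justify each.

Converse. If k ≡ 2 (mod 8) and k ≡ 0 (mod 11), then by the Chinese remainder theorem k ≡ 66 (mod 88). This is exactly k ≡ 66 (mod 88).

Forward direction. Suppose k ≡ 66 (mod 88); write k = 88j + 66. Since 8 ∣ 88, reducing mod 8 gives k ≡ 66 ≡ 2 (mod 8); since 11 ∣ 88, reducing mod 11 gives k ≡ 66 ≡ 0 (mod 11).

Both implications hold.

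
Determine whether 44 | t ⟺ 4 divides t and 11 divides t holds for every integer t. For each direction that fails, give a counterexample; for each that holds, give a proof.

Equivalent; both directions hold.

Converse. Suppose 4 ∣ t and 11 ∣ t. Any common multiple of 4 and 11 is a multiple of their lcm; here gcd(4, 11) = 1, so lcm(4, 11) = 4·11 = 44, so 44 ∣ t.

Forward direction. If 44 ∣ t, write t = 44q. Since 44 = 11·4, t = 4·(11q), so 4 ∣ t; and since 44 = 4·11, t = 11·(4q), so 11 ∣ t.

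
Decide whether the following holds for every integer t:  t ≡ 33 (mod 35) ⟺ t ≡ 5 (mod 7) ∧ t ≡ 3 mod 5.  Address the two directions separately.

Both implications hold.

(⟹) Suppose t ≡ 33 (mod 35); write t = 35j + 33. Since 7 ∣ 35, reducing mod 7 gives t ≡ 33 ≡ 5 (mod 7); since 5 ∣ 35, reducing mod 5 gives t ≡ 33 ≡ 3 (mod 5).

(⟸) Conversely, if t ≡ 5 (mod 7) and t ≡ 3 (mod 5), then by the Chinese remainder theorem t ≡ 33 (mod 35). This is exactly t ≡ 33 (mod 35).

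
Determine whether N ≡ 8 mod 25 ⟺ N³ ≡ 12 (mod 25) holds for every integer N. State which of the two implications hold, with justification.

Both directions hold.

Forward direction. Suppose N ≡ 8 mod 25. Write N = 25j + 8. Then (25j + 8)³ = 15625j³ + 15000j² + 4800j + 512 = 25(625j³ + 600j² + 192j + 20) + 12, so N³ ≡ 12 (mod 25).

Converse. Suppose N³ ≡ 12 (mod 25). The only residue r in {0, …, 24} with r³ ≡ 12 (mod 25) is r = 8, so N ≡ 8 (mod 25).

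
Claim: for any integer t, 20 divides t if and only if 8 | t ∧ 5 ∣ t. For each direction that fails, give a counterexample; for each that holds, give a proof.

(⇒) This fails: take t = 20. Certainly 20 ∣ 20, but 8 ∤ 20.

(⇐) Suppose 8 ∣ t and 5 ∣ t. Any common multiple of 8 and 5 is a multiple of their lcm; here gcd(8, 5) = 1, so lcm(8, 5) = 8·5 = 40, so 40 ∣ t. Since 20 ∣ 40, it follows that 20 ∣ t.

(⇒) fails; (⇐) holds.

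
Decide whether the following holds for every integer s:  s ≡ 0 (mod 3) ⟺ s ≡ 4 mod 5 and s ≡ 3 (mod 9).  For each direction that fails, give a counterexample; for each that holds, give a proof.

Only the converse holds.

(⟹) This fails: s = 0 gives 0 ≡ 0 (mod 3) but 0 ≡ 0 (mod 5), so the conjunction on the right does not hold.

(⟸) Conversely, if s ≡ 4 (mod 5) and s ≡ 3 (mod 9), then by the Chinese remainder theorem s ≡ 39 (mod 45). Since 39 ≡ 0 (mod 3) and 3 ∣ 45, we get s ≡ 0 (mod 3).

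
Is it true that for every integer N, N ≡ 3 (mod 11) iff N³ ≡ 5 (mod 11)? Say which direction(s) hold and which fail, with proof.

Both implications hold.

Forward direction. Suppose N ≡ 3 (mod 11). Write N = 11j + 3. Then (11j + 3)³ = 1331j³ + 1089j² + 297j + 27 = 11(121j³ + 99j² + 27j + 2) + 5, so N³ ≡ 5 (mod 11).

Converse. Suppose N³ ≡ 5 (mod 11). The only residue r in {0, …, 10} with r³ ≡ 5 (mod 11) is r = 3, so N ≡ 3 (mod 11).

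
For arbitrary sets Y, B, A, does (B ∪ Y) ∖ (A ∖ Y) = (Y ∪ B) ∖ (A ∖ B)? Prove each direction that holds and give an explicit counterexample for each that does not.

(⊆) This inclusion fails. Take Y = {1}, B = ∅, A = {1}; then 1 ∈ (B ∪ Y) ∖ (A ∖ Y) but 1 ∉ (Y ∪ B) ∖ (A ∖ B).

(⊇) This inclusion fails. Take Y = ∅, B = {1}, A = {1}; then 1 ∈ (Y ∪ B) ∖ (A ∖ B) but 1 ∉ (B ∪ Y) ∖ (A ∖ Y).

Neither inclusion holds.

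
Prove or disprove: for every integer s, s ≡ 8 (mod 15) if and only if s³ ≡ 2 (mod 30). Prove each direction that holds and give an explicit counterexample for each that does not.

(⇒) fails; (⇐) holds.

[⇒] This fails: take s = 23. Then 23 ≡ 8 (mod 15), but 23³ = 12167 ≡ 17 (mod 30), not 2.

[⇐] Conversely, the residues r modulo 30 with r³ ≡ 2 (mod 30) are exactly {8}, and each is ≡ 8 (mod 15).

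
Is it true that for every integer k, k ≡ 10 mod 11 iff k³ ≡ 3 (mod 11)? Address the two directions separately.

Forward direction. This fails: take k = 10. Then 10 ≡ 10 (mod 11), but 10³ = 1000 ≡ 10 (mod 11), not 3.

Converse. This fails: take k = 9. Then 9³ = 729 ≡ 3 (mod 11), yet 9 ≡ 9 (mod 11), not 10.

Neither direction holds.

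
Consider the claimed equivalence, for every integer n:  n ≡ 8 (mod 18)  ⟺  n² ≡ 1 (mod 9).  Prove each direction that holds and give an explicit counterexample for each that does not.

Forward direction. Suppose n ≡ 8 (mod 18). Then n² ≡ 8² = 64 (mod 18), and since 9 ∣ 18, also n² ≡ 1 (mod 9).

Converse. This fails: take n = 1. Then 1² = 1 ≡ 1 (mod 9), yet 1 ≡ 1 (mod 18), not 8.

The forward direction holds; the converse fails.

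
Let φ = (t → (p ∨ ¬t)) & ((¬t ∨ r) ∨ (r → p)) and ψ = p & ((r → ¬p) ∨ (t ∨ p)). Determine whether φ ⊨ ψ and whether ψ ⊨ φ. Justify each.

Forward direction. This fails. Under t = F, r = F, p = F, the left side is true but the right side is false.

Converse. Assume the antecedent. If t is true, the antecedent forces (t = T, r = F, p = T) or (t = T, r = T, p = T), and the consequent holds there. If t is false, the consequent reduces to true regardless of the other variables. Either way the consequent holds.

Not equivalent: only (⇐) holds.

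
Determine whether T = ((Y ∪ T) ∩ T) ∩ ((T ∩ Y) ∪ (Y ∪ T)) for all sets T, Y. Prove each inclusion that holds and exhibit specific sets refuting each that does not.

Both inclusions hold; the sets are equal.

(⊆) Let x ∈ T. Then either x ∈ T and x ∉ Y; or x ∈ T ∩ Y. In each case x ∈ ((Y ∪ T) ∩ T) ∩ ((T ∩ Y) ∪ (Y ∪ T)), so T ⊆ ((Y ∪ T) ∩ T) ∩ ((T ∩ Y) ∪ (Y ∪ T)).

(⊇) Let x ∈ ((Y ∪ T) ∩ T) ∩ ((T ∩ Y) ∪ (Y ∪ T)). Then either x ∈ T and x ∉ Y; or x ∈ T ∩ Y. In each case x ∈ T, so ((Y ∪ T) ∩ T) ∩ ((T ∩ Y) ∪ (Y ∪ T)) ⊆ T.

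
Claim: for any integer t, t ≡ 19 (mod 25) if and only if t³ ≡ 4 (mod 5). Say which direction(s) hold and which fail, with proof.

(⟹) Suppose t ≡ 19 (mod 25). Then t³ ≡ 19³ = 6859 (mod 25), and since 5 ∣ 25, also t³ ≡ 4 (mod 5).

(⟸) This fails: take t = 4. Then 4³ = 64 ≡ 4 (mod 5), yet 4 ≡ 4 (mod 25), not 19.

Only the forward direction holds.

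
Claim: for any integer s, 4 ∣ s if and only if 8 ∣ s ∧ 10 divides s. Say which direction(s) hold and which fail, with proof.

Only the reverse direction holds.

Forward direction. This fails: take s = 4. Certainly 4 ∣ 4, but 8 ∤ 4.

Converse. Suppose 8 ∣ s and 10 ∣ s. Any common multiple of 8 and 10 is a multiple of their lcm; here lcm(8, 10) = 8·10/gcd(8, 10) = 80/2 = 40, so 40 ∣ s. Since 4 ∣ 40, it follows that 4 ∣ s.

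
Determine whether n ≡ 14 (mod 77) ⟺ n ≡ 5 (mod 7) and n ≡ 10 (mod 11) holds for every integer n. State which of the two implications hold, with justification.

(⟹) This fails: n = 14 gives 14 ≡ 14 (mod 77) but 14 ≡ 0 (mod 7), so the conjunction on the right does not hold.

(⟸) This fails: n = 54 satisfies both congruences on the right (54 ≡ 5 mod 7 and 54 ≡ 10 mod 11) yet 54 ≡ 54 (mod 77), not 14.

Neither implication holds.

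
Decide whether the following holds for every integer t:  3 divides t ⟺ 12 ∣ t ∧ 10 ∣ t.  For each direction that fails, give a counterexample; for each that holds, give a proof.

The forward direction fails; the converse holds.

(→) This fails: take t = 3. Certainly 3 ∣ 3, but 12 ∤ 3.

(←) Suppose 12 ∣ t and 10 ∣ t. Any common multiple of 12 and 10 is a multiple of their lcm; here lcm(12, 10) = 12·10/gcd(12, 10) = 120/2 = 60, so 60 ∣ t. Since 3 ∣ 60, it follows that 3 ∣ t.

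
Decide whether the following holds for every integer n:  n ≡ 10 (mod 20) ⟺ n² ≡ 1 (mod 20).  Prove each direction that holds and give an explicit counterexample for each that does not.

(⟹) This fails: take n = 10. Then 10 ≡ 10 (mod 20), but 10² = 100 ≡ 0 (mod 20), not 1.

(⟸) This fails: take n = 1. Then 1² = 1 ≡ 1 (mod 20), yet 1 ≡ 1 (mod 20), not 10.

Neither direction holds.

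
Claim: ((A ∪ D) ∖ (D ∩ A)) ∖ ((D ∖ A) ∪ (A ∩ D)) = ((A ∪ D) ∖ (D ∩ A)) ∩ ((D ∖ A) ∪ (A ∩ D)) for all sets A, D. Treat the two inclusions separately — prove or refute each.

(⊆) This inclusion fails. Take A = {1}, D = ∅; then 1 ∈ ((A ∪ D) ∖ (D ∩ A)) ∖ ((D ∖ A) ∪ (A ∩ D)) but 1 ∉ ((A ∪ D) ∖ (D ∩ A)) ∩ ((D ∖ A) ∪ (A ∩ D)).

(⊇) This inclusion fails. Take A = ∅, D = {1}; then 1 ∈ ((A ∪ D) ∖ (D ∩ A)) ∩ ((D ∖ A) ∪ (A ∩ D)) but 1 ∉ ((A ∪ D) ∖ (D ∩ A)) ∖ ((D ∖ A) ∪ (A ∩ D)).

Neither inclusion holds.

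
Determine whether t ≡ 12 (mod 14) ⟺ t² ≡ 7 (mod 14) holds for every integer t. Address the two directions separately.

Forward direction. This fails: take t = 12. Then 12 ≡ 12 (mod 14), but 12² = 144 ≡ 4 (mod 14), not 7.

Converse. This fails: take t = 7. Then 7² = 49 ≡ 7 (mod 14), yet 7 ≡ 7 (mod 14), not 12.

Neither direction holds.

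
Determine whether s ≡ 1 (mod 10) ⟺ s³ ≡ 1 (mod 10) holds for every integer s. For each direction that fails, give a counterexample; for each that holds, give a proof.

Equivalent; both directions hold.

(⟹) Suppose s ≡ 1 (mod 10). Write s = 10j + 1. Then (10j + 1)³ = 1000j³ + 300j² + 30j + 1 = 10(100j³ + 30j² + 3j) + 1, so s³ ≡ 1 (mod 10).

(⟸) Conversely, suppose s³ ≡ 1 (mod 10). The only residue r in {0, …, 9} with r³ ≡ 1 (mod 10) is r = 1, so s ≡ 1 (mod 10).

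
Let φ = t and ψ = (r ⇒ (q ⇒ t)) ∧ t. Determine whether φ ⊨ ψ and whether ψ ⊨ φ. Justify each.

Both directions hold.

[⇒] Assume the antecedent. If r is true, the antecedent forces (r = T, q = F, t = T) or (r = T, q = T, t = T), and (r ⇒ (q ⇒ t)) ∧ t holds there. If r is false, the antecedent forces (r = F, q = F, t = T) or (r = F, q = T, t = T), and (r ⇒ (q ⇒ t)) ∧ t holds there. Either way (r ⇒ (q ⇒ t)) ∧ t holds.

[⇐] Assume the antecedent. If r is true, the antecedent forces (r = T, q = F, t = T) or (r = T, q = T, t = T), and t holds there. If r is false, the antecedent forces (r = F, q = F, t = T) or (r = F, q = T, t = T), and t holds there. Either way t holds.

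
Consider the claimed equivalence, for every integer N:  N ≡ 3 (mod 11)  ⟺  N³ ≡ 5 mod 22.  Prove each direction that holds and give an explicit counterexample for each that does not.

Only the converse holds.

[⇒] This fails: take N = 14. Then 14 ≡ 3 (mod 11), but 14³ = 2744 ≡ 16 (mod 22), not 5.

[⇐] Conversely, the residues r modulo 22 with r³ ≡ 5 (mod 22) are exactly {3}, and each is ≡ 3 (mod 11).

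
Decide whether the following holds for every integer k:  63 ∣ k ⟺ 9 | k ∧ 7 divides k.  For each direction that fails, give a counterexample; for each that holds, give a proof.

Converse. Suppose 9 ∣ k and 7 ∣ k. Any common multiple of 9 and 7 is a multiple of their lcm; here gcd(9, 7) = 1, so lcm(9, 7) = 9·7 = 63, so 63 ∣ k.

Forward direction. If 63 ∣ k, write k = 63q. Since 63 = 7·9, k = 9·(7q), so 9 ∣ k; and since 63 = 9·7, k = 7·(9q), so 7 ∣ k.

The biconditional holds.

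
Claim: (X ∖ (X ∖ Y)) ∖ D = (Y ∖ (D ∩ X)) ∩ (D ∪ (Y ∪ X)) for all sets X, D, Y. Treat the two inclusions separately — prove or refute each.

Only the forward inclusion holds.

Forward inclusion. Let x ∈ (X ∖ (X ∖ Y)) ∖ D. Then x ∈ X ∩ Y and x ∉ D, from which x ∈ (Y ∖ (D ∩ X)) ∩ (D ∪ (Y ∪ X)).

Reverse inclusion. This inclusion fails. Take X = ∅, D = ∅, Y = {1}; then 1 ∈ (Y ∖ (D ∩ X)) ∩ (D ∪ (Y ∪ X)) but 1 ∉ (X ∖ (X ∖ Y)) ∖ D.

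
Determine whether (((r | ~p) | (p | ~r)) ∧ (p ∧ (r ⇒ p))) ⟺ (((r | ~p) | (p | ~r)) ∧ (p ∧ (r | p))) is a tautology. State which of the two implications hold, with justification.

Forward direction. Assume the antecedent. If p is true, the consequent reduces to true regardless of the other variables. If p is false, the antecedent cannot hold. Either way the consequent holds.

Converse. Assume the antecedent. If p is true, the consequent reduces to true regardless of the other variables. If p is false, the antecedent cannot hold. Either way the consequent holds.

Both implications hold.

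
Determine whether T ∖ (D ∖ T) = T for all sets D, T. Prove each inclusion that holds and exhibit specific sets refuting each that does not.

Both inclusions hold.

(⊆) Let x ∈ T ∖ (D ∖ T). Then either x ∈ T and x ∉ D; or x ∈ D ∩ T. In each case x ∈ T, so T ∖ (D ∖ T) ⊆ T.

(⊇) Let x ∈ T. Then either x ∈ T and x ∉ D; or x ∈ D ∩ T. In each case x ∈ T ∖ (D ∖ T), so T ⊆ T ∖ (D ∖ T).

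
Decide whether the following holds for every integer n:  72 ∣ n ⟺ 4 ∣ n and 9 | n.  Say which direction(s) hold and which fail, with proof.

Only the forward direction holds.

Forward direction. If 72 ∣ n, write n = 72q. Since 72 = 18·4, n = 4·(18q), so 4 ∣ n; and since 72 = 8·9, n = 9·(8q), so 9 ∣ n.

Converse. This fails: take n = 36. Both 4 ∣ 36 and 9 ∣ 36, yet 36 is not a multiple of 72 (since 36 = 0·72 + 36), so 72 ∤ 36.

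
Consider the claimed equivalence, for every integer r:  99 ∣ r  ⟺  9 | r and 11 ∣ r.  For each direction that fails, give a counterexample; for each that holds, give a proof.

Both directions hold.

Forward direction. If 99 ∣ r, write r = 99q. Since 99 = 11·9, r = 9·(11q), so 9 ∣ r; and since 99 = 9·11, r = 11·(9q), so 11 ∣ r.

Converse. Suppose 9 ∣ r and 11 ∣ r. Any common multiple of 9 and 11 is a multiple of their lcm; here gcd(9, 11) = 1, so lcm(9, 11) = 9·11 = 99, so 99 ∣ r.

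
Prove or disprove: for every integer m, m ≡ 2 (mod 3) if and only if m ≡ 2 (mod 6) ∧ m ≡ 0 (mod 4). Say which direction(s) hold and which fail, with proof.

Forward direction. This fails: m = 2 gives 2 ≡ 2 (mod 3) but 2 ≡ 2 (mod 4), so the conjunction on the right does not hold.

Converse. If m ≡ 2 (mod 6) and m ≡ 0 (mod 4), then by the Chinese remainder theorem m ≡ 8 (mod 12). Since 8 ≡ 2 (mod 3) and 3 ∣ 12, we get m ≡ 2 (mod 3).

The forward direction fails; the converse holds.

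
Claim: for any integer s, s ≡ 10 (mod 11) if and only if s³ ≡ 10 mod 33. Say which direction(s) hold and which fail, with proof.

(→) This fails: take s = 21. Then 21 ≡ 10 (mod 11), but 21³ = 9261 ≡ 21 (mod 33), not 10.

(←) Conversely, the residues r modulo 33 with r³ ≡ 10 (mod 33) are exactly {10}, and each is ≡ 10 (mod 11).

Only the converse holds.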